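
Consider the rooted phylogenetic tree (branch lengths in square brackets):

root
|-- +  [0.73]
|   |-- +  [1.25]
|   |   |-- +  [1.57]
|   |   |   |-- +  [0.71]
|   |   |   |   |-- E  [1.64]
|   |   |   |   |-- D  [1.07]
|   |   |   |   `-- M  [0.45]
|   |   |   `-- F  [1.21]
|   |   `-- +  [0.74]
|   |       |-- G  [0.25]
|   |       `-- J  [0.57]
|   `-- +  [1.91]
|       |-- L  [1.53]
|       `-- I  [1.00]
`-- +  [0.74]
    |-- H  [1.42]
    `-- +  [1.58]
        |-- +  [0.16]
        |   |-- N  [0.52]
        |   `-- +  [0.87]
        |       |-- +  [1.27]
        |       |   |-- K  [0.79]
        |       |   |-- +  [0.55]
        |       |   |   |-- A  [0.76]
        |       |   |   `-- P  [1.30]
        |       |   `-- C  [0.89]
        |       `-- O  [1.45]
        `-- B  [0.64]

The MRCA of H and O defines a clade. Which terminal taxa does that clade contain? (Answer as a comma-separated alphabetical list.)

Tracing H: it sits inside (H,((N,((K,(A,P),C),O)),B)).
Tracing O: it sits inside ((K,(A,P),C),O).
The smallest clade enclosing both is (H,((N,((K,(A,P),C),O)),B)); the answer is its 8 terminal taxa in alphabetical order.

A, B, C, H, K, N, O, P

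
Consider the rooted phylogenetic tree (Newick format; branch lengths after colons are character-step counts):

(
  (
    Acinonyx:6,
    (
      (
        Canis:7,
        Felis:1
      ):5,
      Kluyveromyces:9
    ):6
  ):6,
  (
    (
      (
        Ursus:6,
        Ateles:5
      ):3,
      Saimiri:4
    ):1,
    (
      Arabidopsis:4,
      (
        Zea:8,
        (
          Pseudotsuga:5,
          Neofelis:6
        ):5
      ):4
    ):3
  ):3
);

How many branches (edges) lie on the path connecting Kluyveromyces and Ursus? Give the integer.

7

The MRCA of Kluyveromyces and Ursus is the root of the tree.
From Kluyveromyces up to that node: 3 branches. From Ursus up to the same node: 4 branches. Total: 3 + 4 = 7.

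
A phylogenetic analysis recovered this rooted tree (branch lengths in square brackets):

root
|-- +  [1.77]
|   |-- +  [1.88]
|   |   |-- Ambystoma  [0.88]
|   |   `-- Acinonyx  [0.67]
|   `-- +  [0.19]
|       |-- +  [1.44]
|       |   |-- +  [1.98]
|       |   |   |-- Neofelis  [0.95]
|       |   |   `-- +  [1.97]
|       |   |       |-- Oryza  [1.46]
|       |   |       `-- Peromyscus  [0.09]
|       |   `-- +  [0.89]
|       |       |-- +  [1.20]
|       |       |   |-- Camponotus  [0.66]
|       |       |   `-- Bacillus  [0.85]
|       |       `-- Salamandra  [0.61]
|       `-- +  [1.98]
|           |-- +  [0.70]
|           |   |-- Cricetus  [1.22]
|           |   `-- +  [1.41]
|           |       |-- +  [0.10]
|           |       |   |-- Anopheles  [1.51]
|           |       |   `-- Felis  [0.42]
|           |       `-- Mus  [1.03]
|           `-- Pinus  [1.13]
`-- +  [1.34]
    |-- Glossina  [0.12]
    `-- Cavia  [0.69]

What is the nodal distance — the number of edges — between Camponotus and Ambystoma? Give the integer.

7

The MRCA of Camponotus and Ambystoma is the node subtending ((Ambystoma,Acinonyx),(((Neofelis,(Oryza,Peromyscus)),((Camponotus,Bacillus),Salamandra)),((Cricetus,((Anopheles,Felis),Mus)),Pinus))).
From Camponotus up to that node: 5 branches. From Ambystoma up to the same node: 2 branches. Total: 5 + 2 = 7.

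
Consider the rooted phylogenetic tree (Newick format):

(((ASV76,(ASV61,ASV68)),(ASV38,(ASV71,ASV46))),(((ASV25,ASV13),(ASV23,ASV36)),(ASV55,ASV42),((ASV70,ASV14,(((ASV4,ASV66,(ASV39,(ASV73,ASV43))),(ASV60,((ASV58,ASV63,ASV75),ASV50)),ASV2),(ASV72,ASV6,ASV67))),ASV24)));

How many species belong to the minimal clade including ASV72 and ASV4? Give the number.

14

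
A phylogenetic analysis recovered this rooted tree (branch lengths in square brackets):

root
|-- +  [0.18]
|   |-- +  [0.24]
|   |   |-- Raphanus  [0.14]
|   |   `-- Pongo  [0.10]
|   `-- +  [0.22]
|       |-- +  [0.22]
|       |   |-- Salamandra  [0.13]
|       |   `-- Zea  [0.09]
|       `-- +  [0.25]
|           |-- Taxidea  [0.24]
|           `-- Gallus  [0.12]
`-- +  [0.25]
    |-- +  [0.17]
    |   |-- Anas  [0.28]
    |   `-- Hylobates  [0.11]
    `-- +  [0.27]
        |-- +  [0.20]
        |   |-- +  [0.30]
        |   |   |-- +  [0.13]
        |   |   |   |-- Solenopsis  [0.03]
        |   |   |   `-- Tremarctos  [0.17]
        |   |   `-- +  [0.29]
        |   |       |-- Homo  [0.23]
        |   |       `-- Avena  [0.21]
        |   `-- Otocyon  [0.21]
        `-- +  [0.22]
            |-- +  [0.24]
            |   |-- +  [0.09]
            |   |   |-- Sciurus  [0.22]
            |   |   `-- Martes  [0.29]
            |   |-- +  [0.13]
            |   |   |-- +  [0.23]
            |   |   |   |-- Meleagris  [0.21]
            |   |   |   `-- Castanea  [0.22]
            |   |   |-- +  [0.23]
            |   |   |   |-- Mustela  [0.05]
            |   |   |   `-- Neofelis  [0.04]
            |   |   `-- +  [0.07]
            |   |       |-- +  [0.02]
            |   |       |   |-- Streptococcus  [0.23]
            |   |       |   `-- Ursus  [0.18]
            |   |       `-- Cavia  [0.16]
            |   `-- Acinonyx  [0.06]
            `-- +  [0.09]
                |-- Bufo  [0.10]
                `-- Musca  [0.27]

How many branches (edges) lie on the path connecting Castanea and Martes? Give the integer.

5

The MRCA of Castanea and Martes is the node subtending ((Sciurus,Martes),((Meleagris,Castanea),(Mustela,Neofelis),((Streptococcus,Ursus),Cavia)),Acinonyx).
From Castanea up to that node: 3 branches. From Martes up to the same node: 2 branches. Total: 3 + 2 = 5.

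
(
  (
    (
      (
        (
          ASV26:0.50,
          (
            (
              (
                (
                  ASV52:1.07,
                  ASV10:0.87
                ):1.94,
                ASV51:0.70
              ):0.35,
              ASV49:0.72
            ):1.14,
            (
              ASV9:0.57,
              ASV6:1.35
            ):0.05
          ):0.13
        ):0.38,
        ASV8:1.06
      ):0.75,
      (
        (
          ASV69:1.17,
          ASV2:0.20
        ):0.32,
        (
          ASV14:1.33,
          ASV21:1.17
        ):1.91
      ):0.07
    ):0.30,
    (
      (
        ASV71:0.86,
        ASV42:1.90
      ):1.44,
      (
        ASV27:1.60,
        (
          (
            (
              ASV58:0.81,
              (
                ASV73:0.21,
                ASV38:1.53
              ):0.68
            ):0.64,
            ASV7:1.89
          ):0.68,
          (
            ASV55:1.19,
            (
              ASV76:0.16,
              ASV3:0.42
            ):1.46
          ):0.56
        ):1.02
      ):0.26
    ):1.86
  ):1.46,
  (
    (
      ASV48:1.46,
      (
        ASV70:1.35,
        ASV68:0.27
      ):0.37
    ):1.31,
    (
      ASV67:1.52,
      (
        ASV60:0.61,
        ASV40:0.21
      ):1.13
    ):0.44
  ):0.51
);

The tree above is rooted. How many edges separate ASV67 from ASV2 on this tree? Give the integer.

8

The MRCA of ASV67 and ASV2 is the root of the tree.
From ASV67 up to that node: 3 branches. From ASV2 up to the same node: 5 branches. Total: 3 + 5 = 8.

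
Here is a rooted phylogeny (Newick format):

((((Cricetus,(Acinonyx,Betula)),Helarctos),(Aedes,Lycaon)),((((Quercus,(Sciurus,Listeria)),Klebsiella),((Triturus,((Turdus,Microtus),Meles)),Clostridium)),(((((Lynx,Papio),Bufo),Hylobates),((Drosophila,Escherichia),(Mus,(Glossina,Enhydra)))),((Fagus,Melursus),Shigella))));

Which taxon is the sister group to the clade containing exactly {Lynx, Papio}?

The clade containing exactly {Lynx, Papio} attaches to the tree at the node subtending ((Lynx,Papio),Bufo).
The other lineage descending from that same node — the sister group — is the single tip Bufo.

Bufo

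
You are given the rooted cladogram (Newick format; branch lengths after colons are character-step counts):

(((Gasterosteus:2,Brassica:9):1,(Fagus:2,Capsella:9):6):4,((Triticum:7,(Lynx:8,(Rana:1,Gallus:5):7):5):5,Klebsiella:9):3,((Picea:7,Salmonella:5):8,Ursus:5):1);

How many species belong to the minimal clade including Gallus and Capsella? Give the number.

12

The MRCA of Gallus and Capsella is the root, so the clade is the entire tree.
That clade contains 12 terminal taxa: Brassica, Capsella, Fagus, Gallus, Gasterosteus, Klebsiella, Lynx, Picea, Rana, Salmonella, Triticum, Ursus.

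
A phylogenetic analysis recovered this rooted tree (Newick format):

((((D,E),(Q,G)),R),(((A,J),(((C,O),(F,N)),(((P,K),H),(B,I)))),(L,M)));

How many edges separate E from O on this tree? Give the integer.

10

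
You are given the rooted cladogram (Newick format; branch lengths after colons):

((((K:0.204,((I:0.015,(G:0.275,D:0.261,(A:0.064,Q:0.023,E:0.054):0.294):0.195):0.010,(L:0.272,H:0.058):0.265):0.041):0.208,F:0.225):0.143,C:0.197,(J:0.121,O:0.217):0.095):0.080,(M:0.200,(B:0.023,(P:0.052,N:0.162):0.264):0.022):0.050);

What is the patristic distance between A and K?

The path runs A → … → MRCA → … → K; the MRCA is the node subtending (K,((I,(G,D,(A,Q,E))),(L,H))).
Branch lengths along that path: 0.064 + 0.294 + 0.195 + 0.010 + 0.041 + 0.204 = 0.808.

0.808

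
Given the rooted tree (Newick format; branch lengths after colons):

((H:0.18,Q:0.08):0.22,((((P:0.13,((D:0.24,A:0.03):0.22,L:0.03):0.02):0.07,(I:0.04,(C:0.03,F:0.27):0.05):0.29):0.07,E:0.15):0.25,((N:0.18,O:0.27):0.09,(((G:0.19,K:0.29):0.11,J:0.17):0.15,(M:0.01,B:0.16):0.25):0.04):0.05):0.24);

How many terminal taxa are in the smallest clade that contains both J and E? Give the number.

15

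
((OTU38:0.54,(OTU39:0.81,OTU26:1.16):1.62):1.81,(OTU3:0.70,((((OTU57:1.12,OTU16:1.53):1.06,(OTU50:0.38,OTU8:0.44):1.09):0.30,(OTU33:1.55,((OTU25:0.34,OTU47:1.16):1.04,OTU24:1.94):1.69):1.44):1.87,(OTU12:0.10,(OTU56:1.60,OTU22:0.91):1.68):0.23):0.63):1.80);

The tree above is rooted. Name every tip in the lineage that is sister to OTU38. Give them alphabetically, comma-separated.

OTU38 attaches to the tree at the node subtending (OTU38,(OTU39,OTU26)).
The other lineage descending from that same node — the sister group — is (OTU39,OTU26); its 2 tips in alphabetical order are the answer.

OTU26, OTU39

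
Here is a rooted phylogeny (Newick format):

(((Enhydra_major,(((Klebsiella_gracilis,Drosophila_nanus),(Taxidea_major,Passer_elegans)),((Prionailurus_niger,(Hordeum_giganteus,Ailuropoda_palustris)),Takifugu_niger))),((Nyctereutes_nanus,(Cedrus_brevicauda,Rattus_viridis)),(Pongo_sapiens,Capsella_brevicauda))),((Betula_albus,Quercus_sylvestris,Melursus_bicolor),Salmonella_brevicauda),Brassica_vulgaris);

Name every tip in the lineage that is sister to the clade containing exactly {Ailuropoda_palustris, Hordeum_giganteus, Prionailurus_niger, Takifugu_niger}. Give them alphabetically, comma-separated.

The clade containing exactly {Ailuropoda_palustris, Hordeum_giganteus, Prionailurus_niger, Takifugu_niger} attaches to the tree at the node subtending (((Klebsiella_gracilis,Drosophila_nanus),(Taxidea_major,Passer_elegans)),((Prionailurus_niger,(Hordeum_giganteus,Ailuropoda_palustris)),Takifugu_niger)).
The other lineage descending from that same node — the sister group — is ((Klebsiella_gracilis,Drosophila_nanus),(Taxidea_major,Passer_elegans)); its 4 tips in alphabetical order are the answer.

Drosophila_nanus, Klebsiella_gracilis, Passer_elegans, Taxidea_major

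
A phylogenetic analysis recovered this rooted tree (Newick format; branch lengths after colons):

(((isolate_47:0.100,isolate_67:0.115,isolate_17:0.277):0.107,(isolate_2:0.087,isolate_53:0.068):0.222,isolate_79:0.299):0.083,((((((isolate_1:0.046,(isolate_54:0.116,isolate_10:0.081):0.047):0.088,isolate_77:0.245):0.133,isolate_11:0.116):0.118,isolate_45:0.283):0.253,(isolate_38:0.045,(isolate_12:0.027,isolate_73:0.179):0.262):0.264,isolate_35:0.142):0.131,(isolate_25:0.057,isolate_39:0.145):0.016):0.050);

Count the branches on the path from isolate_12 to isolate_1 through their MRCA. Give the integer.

8

The MRCA of isolate_12 and isolate_1 is the node subtending (((((isolate_1,(isolate_54,isolate_10)),isolate_77),isolate_11),isolate_45),(isolate_38,(isolate_12,isolate_73)),isolate_35).
From isolate_12 up to that node: 3 branches. From isolate_1 up to the same node: 5 branches. Total: 3 + 5 = 8.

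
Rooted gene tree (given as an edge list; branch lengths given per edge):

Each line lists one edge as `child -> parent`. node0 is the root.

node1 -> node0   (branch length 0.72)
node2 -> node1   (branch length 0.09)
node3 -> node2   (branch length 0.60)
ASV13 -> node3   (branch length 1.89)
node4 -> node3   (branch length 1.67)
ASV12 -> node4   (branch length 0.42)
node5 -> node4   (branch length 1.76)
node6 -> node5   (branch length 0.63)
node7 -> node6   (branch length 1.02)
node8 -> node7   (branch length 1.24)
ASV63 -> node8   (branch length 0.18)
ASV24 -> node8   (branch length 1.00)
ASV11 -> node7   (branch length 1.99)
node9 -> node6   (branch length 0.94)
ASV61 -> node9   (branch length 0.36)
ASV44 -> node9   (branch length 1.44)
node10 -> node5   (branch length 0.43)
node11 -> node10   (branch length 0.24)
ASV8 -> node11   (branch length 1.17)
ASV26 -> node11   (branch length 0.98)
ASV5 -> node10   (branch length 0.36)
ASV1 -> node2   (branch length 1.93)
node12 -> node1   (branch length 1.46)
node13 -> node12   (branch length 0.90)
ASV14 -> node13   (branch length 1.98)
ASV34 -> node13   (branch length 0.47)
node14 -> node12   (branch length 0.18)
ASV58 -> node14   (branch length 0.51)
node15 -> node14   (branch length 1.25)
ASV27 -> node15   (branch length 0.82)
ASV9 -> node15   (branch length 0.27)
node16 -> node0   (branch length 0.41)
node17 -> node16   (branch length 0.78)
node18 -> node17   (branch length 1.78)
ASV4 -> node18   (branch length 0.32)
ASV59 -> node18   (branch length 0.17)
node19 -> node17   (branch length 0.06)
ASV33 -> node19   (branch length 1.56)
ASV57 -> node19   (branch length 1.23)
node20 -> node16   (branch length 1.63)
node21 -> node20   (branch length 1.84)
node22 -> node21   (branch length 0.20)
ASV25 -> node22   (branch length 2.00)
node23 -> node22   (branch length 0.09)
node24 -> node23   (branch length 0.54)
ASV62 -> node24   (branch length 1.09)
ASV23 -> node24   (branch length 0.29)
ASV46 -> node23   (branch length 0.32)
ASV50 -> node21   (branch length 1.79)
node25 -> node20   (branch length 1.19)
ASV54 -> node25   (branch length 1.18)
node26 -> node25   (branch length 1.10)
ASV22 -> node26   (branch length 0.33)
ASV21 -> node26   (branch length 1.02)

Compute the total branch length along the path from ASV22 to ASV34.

8.21

The path runs ASV22 → … → MRCA → … → ASV34; the MRCA is the root of the tree.
Branch lengths along that path: 0.33 + 1.10 + 1.19 + 1.63 + 0.41 + 0.72 + 1.46 + 0.90 + 0.47 = 8.21.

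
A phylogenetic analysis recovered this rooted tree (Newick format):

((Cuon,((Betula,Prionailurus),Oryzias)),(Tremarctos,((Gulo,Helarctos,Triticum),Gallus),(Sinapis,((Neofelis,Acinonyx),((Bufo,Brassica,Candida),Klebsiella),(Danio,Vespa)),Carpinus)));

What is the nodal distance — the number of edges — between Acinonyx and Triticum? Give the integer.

The MRCA of Acinonyx and Triticum is the node subtending (Tremarctos,((Gulo,Helarctos,Triticum),Gallus),(Sinapis,((Neofelis,Acinonyx),((Bufo,Brassica,Candida),Klebsiella),(Danio,Vespa)),Carpinus)).
From Acinonyx up to that node: 4 branches. From Triticum up to the same node: 3 branches. Total: 4 + 3 = 7.

7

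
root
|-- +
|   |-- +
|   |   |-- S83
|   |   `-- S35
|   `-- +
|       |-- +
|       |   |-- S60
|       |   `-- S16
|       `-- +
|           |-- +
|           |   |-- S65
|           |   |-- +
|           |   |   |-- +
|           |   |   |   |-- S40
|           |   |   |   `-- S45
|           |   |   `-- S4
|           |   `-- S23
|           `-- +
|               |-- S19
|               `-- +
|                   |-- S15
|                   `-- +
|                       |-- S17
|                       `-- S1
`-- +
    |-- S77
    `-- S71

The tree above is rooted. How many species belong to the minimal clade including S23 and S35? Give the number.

13

The MRCA of S23 and S35 is the node subtending ((S83,S35),((S60,S16),((S65,((S40,S45),S4),S23),(S19,(S15,(S17,S1)))))).
That clade contains 13 terminal taxa: S1, S15, S16, S17, S19, S23, S35, S4, S40, S45, S60, S65, S83.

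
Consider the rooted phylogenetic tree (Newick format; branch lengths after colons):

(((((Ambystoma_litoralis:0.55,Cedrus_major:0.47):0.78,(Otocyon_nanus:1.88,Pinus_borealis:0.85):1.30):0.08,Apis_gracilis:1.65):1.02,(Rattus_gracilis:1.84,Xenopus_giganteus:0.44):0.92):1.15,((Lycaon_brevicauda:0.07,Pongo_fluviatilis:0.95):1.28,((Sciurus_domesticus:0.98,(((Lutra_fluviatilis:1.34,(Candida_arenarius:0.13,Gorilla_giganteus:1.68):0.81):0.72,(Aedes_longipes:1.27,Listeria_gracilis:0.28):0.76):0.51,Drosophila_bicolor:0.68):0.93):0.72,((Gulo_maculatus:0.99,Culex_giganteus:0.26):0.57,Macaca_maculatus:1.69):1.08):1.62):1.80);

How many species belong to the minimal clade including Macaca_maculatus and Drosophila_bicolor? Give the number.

The MRCA of Macaca_maculatus and Drosophila_bicolor is the node subtending ((Sciurus_domesticus,(((Lutra_fluviatilis,(Candida_arenarius,Gorilla_giganteus)),(Aedes_longipes,Listeria_gracilis)),Drosophila_bicolor)),((Gulo_maculatus,Culex_giganteus),Macaca_maculatus)).
That clade contains 10 terminal taxa: Aedes_longipes, Candida_arenarius, Culex_giganteus, Drosophila_bicolor, Gorilla_giganteus, Gulo_maculatus, Listeria_gracilis, Lutra_fluviatilis, Macaca_maculatus, Sciurus_domesticus.

10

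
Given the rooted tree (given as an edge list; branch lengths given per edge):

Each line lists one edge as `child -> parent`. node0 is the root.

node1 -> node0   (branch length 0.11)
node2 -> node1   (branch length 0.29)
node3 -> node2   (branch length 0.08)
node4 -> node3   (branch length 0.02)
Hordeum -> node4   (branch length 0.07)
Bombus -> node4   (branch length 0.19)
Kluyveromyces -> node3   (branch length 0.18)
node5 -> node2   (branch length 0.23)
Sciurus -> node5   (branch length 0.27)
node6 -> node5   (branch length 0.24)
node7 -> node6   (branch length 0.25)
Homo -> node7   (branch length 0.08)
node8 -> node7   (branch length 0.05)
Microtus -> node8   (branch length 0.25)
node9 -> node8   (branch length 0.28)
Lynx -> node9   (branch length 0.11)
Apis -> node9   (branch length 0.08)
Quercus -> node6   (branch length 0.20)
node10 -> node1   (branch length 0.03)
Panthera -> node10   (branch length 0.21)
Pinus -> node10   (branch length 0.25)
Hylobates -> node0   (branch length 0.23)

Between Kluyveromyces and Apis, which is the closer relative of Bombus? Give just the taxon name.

The MRCA of Bombus and Kluyveromyces subtends ((Hordeum,Bombus),Kluyveromyces) (3 taxa).
The MRCA of Bombus and Apis subtends (((Hordeum,Bombus),Kluyveromyces),(Sciurus,((Homo,(Microtus,(Lynx,Apis))),Quercus))) (9 taxa).
The first is nested inside the second, so Bombus shares a more recent common ancestor with Kluyveromyces.

Kluyveromyces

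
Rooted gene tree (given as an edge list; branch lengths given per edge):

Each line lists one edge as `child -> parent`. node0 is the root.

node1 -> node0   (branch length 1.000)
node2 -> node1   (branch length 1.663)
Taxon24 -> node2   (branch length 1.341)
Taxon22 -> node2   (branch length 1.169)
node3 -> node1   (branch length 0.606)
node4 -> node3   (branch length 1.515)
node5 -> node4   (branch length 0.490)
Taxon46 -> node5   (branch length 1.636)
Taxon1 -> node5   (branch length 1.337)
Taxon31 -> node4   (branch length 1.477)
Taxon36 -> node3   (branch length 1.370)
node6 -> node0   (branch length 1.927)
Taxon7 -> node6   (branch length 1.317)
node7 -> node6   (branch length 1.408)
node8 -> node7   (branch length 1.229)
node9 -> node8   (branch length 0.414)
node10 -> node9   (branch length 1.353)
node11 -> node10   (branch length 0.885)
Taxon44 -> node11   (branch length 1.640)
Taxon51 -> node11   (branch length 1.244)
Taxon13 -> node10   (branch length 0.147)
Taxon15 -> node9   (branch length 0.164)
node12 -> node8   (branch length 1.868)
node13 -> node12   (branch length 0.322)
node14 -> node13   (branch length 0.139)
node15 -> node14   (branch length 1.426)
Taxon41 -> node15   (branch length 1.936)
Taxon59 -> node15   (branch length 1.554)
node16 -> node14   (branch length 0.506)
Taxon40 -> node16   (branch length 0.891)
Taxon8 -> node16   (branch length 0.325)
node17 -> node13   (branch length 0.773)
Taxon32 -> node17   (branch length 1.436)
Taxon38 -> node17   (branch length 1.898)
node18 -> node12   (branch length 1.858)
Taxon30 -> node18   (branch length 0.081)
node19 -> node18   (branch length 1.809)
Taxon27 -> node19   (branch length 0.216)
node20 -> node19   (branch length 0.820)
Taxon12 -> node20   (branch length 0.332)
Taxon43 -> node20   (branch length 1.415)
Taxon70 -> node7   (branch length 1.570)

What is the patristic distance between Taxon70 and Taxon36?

7.881

The path runs Taxon70 → … → MRCA → … → Taxon36; the MRCA is the root of the tree.
Branch lengths along that path: 1.570 + 1.408 + 1.927 + 1.000 + 0.606 + 1.370 = 7.881.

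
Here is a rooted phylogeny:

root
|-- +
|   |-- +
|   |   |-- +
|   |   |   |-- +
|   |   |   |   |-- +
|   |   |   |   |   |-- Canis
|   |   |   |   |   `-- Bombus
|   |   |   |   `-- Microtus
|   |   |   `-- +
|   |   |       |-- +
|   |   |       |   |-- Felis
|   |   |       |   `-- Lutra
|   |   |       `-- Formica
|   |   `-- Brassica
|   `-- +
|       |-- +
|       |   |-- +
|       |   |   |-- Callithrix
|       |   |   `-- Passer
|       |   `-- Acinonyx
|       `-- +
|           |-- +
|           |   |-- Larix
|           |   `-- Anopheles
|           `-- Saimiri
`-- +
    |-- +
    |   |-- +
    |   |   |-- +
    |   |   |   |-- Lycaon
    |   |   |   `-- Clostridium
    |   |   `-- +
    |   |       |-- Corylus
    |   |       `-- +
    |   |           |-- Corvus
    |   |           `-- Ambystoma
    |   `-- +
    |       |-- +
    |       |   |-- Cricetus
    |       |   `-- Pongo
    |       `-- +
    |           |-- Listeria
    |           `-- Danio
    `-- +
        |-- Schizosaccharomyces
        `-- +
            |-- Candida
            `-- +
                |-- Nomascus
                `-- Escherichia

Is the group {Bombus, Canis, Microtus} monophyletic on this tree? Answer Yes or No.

Yes

The most recent common ancestor of these taxa subtends ((Canis,Bombus),Microtus).
That clade has exactly 3 tips — every listed taxon and nothing else — so the group is monophyletic.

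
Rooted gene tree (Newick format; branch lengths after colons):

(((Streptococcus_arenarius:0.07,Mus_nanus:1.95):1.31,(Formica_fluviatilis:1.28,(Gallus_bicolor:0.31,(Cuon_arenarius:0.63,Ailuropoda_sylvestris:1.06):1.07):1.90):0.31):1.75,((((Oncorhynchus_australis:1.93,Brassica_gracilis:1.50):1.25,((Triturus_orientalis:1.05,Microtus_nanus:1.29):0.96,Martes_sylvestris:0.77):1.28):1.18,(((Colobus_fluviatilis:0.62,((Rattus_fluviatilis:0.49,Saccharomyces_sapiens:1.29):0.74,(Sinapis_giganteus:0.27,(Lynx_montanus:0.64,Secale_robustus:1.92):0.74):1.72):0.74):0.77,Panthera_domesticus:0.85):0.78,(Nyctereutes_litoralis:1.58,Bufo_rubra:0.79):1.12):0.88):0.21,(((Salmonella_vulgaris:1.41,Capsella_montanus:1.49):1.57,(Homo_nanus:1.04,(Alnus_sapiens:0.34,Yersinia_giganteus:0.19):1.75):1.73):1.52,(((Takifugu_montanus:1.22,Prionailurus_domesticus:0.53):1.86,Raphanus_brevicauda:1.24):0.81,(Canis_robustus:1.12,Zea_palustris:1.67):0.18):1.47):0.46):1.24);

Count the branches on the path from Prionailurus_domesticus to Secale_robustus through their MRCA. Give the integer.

The MRCA of Prionailurus_domesticus and Secale_robustus is the node subtending ((((Oncorhynchus_australis,Brassica_gracilis),((Triturus_orientalis,Microtus_nanus),Martes_sylvestris)),(((Colobus_fluviatilis,((Rattus_fluviatilis,Saccharomyces_sapiens),(Sinapis_giganteus,(Lynx_montanus,Secale_robustus)))),Panthera_domesticus),(Nyctereutes_litoralis,Bufo_rubra))),(((Salmonella_vulgaris,Capsella_montanus),(Homo_nanus,(Alnus_sapiens,Yersinia_giganteus))),(((Takifugu_montanus,Prionailurus_domesticus),Raphanus_brevicauda),(Canis_robustus,Zea_palustris)))).
From Prionailurus_domesticus up to that node: 5 branches. From Secale_robustus up to the same node: 8 branches. Total: 5 + 8 = 13.

13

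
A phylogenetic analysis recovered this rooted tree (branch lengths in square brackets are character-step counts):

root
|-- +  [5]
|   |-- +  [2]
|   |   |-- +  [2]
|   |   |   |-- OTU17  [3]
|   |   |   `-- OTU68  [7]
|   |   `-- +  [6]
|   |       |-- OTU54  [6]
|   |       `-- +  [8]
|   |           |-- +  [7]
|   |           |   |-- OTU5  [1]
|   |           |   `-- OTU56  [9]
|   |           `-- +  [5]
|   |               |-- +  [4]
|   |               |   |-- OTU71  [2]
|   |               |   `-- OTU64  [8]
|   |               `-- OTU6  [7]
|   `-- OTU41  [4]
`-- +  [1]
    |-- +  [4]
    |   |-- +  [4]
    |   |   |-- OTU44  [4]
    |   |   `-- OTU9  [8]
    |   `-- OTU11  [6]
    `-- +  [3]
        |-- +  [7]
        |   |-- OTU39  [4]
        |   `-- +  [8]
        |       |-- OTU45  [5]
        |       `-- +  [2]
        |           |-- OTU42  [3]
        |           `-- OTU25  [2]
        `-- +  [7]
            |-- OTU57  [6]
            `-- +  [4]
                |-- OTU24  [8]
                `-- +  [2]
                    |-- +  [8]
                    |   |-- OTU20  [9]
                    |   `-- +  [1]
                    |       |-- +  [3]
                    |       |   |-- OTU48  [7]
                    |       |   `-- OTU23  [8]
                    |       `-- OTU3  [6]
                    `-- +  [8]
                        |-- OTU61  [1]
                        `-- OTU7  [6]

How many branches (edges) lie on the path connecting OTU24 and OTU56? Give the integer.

The MRCA of OTU24 and OTU56 is the root of the tree.
From OTU24 up to that node: 5 branches. From OTU56 up to the same node: 6 branches. Total: 5 + 6 = 11.

11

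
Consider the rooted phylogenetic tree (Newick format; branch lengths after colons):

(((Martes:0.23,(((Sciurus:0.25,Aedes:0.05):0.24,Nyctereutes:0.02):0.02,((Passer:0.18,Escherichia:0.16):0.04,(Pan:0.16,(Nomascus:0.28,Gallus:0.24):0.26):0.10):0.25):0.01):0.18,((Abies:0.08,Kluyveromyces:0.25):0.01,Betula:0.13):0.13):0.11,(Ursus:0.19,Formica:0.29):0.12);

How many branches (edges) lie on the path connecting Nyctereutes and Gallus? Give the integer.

6

The MRCA of Nyctereutes and Gallus is the node subtending (((Sciurus,Aedes),Nyctereutes),((Passer,Escherichia),(Pan,(Nomascus,Gallus)))).
From Nyctereutes up to that node: 2 branches. From Gallus up to the same node: 4 branches. Total: 2 + 4 = 6.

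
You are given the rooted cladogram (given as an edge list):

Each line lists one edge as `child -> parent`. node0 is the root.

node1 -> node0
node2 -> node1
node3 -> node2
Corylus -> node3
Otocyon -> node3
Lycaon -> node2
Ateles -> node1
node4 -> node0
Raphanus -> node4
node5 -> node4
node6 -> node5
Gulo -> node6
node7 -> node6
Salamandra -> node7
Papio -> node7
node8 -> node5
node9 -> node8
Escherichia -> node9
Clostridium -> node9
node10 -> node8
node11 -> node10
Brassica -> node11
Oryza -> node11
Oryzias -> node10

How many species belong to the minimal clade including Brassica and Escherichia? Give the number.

5

The MRCA of Brassica and Escherichia is the node subtending ((Escherichia,Clostridium),((Brassica,Oryza),Oryzias)).
That clade contains 5 terminal taxa: Brassica, Clostridium, Escherichia, Oryza, Oryzias.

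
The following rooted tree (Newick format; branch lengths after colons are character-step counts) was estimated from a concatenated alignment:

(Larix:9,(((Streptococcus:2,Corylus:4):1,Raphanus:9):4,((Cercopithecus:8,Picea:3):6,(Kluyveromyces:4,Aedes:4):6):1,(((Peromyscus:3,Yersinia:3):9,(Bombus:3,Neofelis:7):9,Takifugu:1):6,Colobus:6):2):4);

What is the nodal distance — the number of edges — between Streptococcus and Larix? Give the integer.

5

The MRCA of Streptococcus and Larix is the root of the tree.
From Streptococcus up to that node: 4 branches. From Larix up to the same node: 1 branch. Total: 4 + 1 = 5.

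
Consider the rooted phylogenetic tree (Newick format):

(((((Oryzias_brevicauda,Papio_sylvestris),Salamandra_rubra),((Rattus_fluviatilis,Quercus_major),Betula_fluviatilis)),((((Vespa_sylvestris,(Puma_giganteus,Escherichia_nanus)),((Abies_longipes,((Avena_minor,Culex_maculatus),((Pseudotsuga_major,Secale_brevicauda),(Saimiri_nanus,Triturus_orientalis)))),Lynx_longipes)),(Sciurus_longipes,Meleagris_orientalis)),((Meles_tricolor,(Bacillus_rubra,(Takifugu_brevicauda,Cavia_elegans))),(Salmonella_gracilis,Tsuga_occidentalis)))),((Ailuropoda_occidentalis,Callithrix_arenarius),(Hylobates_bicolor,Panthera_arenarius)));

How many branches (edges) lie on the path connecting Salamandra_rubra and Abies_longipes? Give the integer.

9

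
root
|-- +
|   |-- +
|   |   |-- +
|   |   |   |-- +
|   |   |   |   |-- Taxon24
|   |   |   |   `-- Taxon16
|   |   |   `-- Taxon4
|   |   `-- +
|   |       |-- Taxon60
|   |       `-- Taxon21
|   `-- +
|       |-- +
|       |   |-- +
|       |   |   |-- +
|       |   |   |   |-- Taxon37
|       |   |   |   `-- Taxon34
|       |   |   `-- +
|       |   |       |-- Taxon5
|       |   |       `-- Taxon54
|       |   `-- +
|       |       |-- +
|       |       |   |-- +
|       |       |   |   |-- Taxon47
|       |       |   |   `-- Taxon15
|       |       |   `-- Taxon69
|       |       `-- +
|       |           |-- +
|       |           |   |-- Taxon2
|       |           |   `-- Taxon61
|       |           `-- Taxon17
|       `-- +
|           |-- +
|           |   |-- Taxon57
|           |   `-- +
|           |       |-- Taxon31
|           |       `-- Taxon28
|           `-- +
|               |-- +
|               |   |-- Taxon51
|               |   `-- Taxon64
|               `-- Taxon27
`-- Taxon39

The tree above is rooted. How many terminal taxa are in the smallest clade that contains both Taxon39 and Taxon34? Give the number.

The MRCA of Taxon39 and Taxon34 is the root, so the clade is the entire tree.
That clade contains 22 terminal taxa: Taxon15, Taxon16, Taxon17, Taxon2, Taxon21, Taxon24, Taxon27, Taxon28, Taxon31, Taxon34, Taxon37, Taxon39, Taxon4, Taxon47, Taxon5, Taxon51, Taxon54, Taxon57, Taxon60, Taxon61, Taxon64, Taxon69.

22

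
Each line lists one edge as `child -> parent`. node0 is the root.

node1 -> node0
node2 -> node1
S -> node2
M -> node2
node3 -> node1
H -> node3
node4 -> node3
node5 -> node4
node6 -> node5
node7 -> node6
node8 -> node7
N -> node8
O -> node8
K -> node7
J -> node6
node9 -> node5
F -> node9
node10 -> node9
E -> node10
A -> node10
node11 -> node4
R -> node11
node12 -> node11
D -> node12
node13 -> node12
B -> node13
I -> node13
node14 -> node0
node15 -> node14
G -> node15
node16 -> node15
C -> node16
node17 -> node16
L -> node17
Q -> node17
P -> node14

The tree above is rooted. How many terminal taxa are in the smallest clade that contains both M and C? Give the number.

The MRCA of M and C is the root, so the clade is the entire tree.
That clade contains 19 terminal taxa: A, B, C, D, E, F, G, H, I, J, K, L, M, N, O, P, Q, R, S.

19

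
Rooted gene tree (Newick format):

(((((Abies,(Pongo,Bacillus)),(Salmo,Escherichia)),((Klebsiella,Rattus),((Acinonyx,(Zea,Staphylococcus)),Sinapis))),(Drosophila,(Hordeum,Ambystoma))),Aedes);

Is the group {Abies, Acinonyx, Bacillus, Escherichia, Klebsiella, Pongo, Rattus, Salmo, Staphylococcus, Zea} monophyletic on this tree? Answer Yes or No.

No

The MRCA of the listed taxa subtends (((Abies,(Pongo,Bacillus)),(Salmo,Escherichia)),((Klebsiella,Rattus),((Acinonyx,(Zea,Staphylococcus)),Sinapis))).
That clade also contains Sinapis, which is not in the proposed group, so the group is not monophyletic.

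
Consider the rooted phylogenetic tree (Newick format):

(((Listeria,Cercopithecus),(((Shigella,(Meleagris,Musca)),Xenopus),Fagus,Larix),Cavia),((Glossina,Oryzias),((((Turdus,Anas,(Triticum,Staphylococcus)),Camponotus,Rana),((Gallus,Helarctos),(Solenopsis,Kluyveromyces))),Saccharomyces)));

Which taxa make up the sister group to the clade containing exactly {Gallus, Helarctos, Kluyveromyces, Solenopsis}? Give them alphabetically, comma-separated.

The clade containing exactly {Gallus, Helarctos, Kluyveromyces, Solenopsis} attaches to the tree at the node subtending (((Turdus,Anas,(Triticum,Staphylococcus)),Camponotus,Rana),((Gallus,Helarctos),(Solenopsis,Kluyveromyces))).
The other lineage descending from that same node — the sister group — is ((Turdus,Anas,(Triticum,Staphylococcus)),Camponotus,Rana); its 6 tips in alphabetical order are the answer.

Anas, Camponotus, Rana, Staphylococcus, Triticum, Turdus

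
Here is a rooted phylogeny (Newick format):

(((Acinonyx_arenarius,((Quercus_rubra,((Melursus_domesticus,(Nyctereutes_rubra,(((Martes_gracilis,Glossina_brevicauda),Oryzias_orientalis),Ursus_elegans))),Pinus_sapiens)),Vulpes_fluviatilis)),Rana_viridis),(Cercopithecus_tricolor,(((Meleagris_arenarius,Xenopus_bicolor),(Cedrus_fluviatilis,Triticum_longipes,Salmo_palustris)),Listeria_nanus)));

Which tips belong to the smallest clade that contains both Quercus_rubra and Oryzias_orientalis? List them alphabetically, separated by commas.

Glossina_brevicauda, Martes_gracilis, Melursus_domesticus, Nyctereutes_rubra, Oryzias_orientalis, Pinus_sapiens, Quercus_rubra, Ursus_elegans

Tracing Quercus_rubra: it sits inside (Quercus_rubra,((Melursus_domesticus,(Nyctereutes_rubra,(((Martes_gracilis,Glossina_brevicauda),Oryzias_orientalis),Ursus_elegans))),Pinus_sapiens)).
Tracing Oryzias_orientalis: it sits inside ((Martes_gracilis,Glossina_brevicauda),Oryzias_orientalis).
The smallest clade enclosing both is (Quercus_rubra,((Melursus_domesticus,(Nyctereutes_rubra,(((Martes_gracilis,Glossina_brevicauda),Oryzias_orientalis),Ursus_elegans))),Pinus_sapiens)); the answer is its 8 terminal taxa in alphabetical order.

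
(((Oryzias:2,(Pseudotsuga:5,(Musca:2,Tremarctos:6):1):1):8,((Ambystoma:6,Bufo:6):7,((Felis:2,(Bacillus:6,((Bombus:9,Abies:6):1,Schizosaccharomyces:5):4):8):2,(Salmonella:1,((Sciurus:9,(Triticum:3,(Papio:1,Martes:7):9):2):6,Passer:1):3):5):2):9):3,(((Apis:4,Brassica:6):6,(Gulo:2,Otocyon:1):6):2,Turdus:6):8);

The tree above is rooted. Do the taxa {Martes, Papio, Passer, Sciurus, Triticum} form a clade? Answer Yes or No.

Yes

The most recent common ancestor of these taxa subtends ((Sciurus,(Triticum,(Papio,Martes))),Passer).
That clade has exactly 5 tips — every listed taxon and nothing else — so the group is monophyletic.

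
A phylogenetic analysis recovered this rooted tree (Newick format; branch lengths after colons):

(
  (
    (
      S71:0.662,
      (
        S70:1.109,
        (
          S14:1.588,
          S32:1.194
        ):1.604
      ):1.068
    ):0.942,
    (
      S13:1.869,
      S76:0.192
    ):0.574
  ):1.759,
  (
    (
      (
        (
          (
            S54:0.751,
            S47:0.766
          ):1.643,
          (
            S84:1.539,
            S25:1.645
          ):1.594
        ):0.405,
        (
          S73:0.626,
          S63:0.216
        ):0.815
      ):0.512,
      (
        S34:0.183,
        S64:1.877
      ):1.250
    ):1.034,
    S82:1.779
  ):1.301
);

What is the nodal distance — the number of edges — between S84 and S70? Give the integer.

10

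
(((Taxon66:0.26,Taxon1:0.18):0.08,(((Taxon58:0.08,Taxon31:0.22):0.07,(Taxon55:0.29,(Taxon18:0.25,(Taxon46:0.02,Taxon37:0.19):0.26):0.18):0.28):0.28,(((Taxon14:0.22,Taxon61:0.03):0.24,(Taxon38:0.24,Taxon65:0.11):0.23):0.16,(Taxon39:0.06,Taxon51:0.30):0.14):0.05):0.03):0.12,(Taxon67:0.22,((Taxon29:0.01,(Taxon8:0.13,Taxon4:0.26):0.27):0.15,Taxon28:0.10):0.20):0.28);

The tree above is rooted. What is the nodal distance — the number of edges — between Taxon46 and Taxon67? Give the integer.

The MRCA of Taxon46 and Taxon67 is the root of the tree.
From Taxon46 up to that node: 7 branches. From Taxon67 up to the same node: 2 branches. Total: 7 + 2 = 9.

9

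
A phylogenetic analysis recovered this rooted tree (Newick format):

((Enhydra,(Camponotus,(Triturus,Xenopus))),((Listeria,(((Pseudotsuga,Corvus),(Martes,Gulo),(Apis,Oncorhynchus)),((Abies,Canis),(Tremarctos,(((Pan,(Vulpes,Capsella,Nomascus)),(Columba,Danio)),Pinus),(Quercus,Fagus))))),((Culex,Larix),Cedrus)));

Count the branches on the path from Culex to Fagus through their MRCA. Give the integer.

The MRCA of Culex and Fagus is the node subtending ((Listeria,(((Pseudotsuga,Corvus),(Martes,Gulo),(Apis,Oncorhynchus)),((Abies,Canis),(Tremarctos,(((Pan,(Vulpes,Capsella,Nomascus)),(Columba,Danio)),Pinus),(Quercus,Fagus))))),((Culex,Larix),Cedrus)).
From Culex up to that node: 3 branches. From Fagus up to the same node: 6 branches. Total: 3 + 6 = 9.

9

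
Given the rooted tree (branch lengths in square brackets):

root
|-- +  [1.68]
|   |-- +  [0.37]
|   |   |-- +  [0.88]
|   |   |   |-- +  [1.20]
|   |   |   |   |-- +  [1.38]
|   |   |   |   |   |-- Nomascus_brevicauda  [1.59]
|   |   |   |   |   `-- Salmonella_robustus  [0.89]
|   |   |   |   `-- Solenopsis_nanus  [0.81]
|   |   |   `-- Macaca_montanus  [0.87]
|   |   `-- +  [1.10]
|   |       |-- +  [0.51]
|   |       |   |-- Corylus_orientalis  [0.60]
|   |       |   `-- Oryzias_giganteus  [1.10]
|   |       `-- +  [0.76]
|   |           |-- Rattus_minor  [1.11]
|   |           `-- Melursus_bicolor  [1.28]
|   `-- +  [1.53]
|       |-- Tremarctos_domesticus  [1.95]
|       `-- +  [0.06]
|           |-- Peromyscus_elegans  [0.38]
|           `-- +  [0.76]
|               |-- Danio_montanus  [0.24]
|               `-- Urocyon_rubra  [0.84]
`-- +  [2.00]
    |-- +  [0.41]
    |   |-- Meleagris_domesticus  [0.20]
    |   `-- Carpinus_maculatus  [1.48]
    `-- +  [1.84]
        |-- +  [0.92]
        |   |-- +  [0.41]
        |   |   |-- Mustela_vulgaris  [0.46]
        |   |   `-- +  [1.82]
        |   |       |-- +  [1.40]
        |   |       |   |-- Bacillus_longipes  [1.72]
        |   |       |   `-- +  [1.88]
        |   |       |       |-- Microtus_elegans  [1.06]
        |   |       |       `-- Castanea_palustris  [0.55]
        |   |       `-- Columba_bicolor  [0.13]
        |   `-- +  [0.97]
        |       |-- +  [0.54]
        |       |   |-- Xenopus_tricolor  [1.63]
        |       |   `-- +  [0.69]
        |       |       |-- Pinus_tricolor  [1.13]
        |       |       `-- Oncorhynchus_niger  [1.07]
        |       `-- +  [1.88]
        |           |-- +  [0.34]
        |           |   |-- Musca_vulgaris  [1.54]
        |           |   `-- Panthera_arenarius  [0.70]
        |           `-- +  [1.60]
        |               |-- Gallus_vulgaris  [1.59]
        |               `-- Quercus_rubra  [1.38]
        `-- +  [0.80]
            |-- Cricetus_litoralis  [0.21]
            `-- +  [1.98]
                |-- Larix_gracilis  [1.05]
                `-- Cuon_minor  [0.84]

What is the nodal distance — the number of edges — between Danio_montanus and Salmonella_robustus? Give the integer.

9

The MRCA of Danio_montanus and Salmonella_robustus is the node subtending (((((Nomascus_brevicauda,Salmonella_robustus),Solenopsis_nanus),Macaca_montanus),((Corylus_orientalis,Oryzias_giganteus),(Rattus_minor,Melursus_bicolor))),(Tremarctos_domesticus,(Peromyscus_elegans,(Danio_montanus,Urocyon_rubra)))).
From Danio_montanus up to that node: 4 branches. From Salmonella_robustus up to the same node: 5 branches. Total: 4 + 5 = 9.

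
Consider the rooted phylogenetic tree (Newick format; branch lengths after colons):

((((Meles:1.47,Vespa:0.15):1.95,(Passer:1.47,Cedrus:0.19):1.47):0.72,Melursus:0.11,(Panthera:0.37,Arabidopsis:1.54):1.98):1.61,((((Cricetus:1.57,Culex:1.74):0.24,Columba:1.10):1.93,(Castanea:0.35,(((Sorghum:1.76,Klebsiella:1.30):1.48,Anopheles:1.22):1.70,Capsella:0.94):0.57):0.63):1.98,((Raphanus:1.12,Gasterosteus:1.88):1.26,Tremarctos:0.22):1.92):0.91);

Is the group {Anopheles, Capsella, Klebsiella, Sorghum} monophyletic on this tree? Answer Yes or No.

Yes

The most recent common ancestor of these taxa subtends (((Sorghum,Klebsiella),Anopheles),Capsella).
That clade has exactly 4 tips — every listed taxon and nothing else — so the group is monophyletic.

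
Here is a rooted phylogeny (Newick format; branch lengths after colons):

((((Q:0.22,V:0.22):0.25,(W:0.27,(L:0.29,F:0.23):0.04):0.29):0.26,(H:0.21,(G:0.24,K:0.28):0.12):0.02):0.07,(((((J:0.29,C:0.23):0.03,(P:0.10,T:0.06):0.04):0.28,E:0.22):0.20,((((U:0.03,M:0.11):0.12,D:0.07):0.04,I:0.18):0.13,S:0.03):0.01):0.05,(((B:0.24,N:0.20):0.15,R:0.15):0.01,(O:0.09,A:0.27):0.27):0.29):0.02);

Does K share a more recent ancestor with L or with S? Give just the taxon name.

The MRCA of K and L subtends (((Q,V),(W,(L,F))),(H,(G,K))) (8 taxa).
The MRCA of K and S is the root, subtending the entire tree (23 taxa).
The first is nested inside the second, so K shares a more recent common ancestor with L.

L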